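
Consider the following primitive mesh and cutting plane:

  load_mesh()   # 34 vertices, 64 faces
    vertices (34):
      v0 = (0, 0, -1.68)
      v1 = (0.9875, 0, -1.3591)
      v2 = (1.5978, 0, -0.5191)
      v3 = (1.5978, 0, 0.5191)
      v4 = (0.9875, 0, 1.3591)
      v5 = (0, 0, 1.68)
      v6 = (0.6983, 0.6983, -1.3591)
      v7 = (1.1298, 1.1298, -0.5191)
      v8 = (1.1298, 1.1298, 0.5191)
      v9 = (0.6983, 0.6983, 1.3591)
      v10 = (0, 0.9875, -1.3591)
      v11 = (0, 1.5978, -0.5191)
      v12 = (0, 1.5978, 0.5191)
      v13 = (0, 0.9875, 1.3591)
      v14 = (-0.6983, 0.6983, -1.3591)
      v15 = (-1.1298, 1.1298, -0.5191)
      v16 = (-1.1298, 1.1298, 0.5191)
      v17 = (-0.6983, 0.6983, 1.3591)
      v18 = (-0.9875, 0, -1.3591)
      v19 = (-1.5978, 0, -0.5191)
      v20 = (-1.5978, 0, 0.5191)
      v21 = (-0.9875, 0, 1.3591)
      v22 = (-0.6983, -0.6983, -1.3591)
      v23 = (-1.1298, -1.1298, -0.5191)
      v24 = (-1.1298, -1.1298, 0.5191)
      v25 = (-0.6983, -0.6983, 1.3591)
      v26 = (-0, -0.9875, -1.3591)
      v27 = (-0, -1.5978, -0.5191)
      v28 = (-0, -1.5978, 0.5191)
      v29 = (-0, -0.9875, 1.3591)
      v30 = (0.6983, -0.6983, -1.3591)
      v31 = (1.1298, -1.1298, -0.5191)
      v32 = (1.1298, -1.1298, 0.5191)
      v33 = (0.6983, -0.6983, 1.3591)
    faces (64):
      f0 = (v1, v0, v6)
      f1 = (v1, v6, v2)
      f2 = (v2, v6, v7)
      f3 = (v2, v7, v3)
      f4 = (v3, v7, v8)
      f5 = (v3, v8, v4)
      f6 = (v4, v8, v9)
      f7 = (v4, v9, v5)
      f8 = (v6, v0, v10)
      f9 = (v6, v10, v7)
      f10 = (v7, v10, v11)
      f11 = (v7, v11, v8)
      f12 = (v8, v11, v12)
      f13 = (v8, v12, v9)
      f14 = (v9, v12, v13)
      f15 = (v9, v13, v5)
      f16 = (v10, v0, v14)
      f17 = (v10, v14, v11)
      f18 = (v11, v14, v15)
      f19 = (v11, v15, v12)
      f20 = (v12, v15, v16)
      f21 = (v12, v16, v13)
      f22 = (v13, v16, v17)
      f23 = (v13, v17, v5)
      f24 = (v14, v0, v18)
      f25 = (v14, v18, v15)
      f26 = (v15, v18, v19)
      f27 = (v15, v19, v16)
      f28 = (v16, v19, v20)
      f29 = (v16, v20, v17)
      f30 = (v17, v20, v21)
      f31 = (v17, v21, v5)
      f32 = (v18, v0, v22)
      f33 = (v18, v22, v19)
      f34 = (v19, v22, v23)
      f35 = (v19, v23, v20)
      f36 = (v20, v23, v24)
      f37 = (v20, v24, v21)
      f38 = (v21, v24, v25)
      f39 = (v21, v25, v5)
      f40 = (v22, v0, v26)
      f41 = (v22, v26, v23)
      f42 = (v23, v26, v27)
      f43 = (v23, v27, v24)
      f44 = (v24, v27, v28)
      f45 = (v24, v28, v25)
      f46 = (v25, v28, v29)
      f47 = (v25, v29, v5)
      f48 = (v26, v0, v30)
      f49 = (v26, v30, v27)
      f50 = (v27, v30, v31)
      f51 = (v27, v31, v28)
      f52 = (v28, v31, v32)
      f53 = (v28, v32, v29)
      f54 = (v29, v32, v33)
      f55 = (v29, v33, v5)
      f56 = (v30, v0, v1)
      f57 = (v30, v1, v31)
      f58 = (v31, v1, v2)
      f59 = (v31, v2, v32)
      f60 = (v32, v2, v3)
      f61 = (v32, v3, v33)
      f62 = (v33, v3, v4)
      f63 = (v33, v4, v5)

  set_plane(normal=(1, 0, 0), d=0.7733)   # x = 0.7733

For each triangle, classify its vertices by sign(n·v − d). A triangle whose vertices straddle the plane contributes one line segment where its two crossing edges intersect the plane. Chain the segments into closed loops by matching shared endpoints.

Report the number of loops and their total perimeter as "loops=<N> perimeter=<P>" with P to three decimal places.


Straddling triangles (20 of 64):
  (v1,v0,v6) [+--] → (0.7733, 0, -1.42871)–(0.7733, 0.517206, -1.3591)  len=0.5219
  (v1,v6,v2) [+-+] → (0.7733, 0.517206, -1.3591)–(0.7733, 0.640076, -1.28906)  len=0.1414
  (v2,v6,v7) [+-+] → (0.7733, 0.640076, -1.28906)–(0.7733, 0.7733, -1.2131)  len=0.1534
  (v4,v8,v9) [++-] → (0.7733, 0.7733, 1.2131)–(0.7733, 0.517206, 1.3591)  len=0.2948
  (v4,v9,v5) [+--] → (0.7733, 0.517206, 1.3591)–(0.7733, 0, 1.42871)  len=0.5219
  (v6,v10,v7) [--+] → (0.7733, 1.0849, -0.784156)–(0.7733, 0.7733, -1.2131)  len=0.5302
  (v7,v10,v11) [+--] → (0.7733, 1.0849, -0.784156)–(0.7733, 1.27747, -0.5191)  len=0.3276
  (v7,v11,v8) [+-+] → (0.7733, 1.27747, -0.5191)–(0.7733, 1.27747, 0.191504)  len=0.7106
  (v8,v11,v12) [+--] → (0.7733, 1.27747, 0.191504)–(0.7733, 1.27747, 0.5191)  len=0.3276
  (v8,v12,v9) [+--] → (0.7733, 1.27747, 0.5191)–(0.7733, 0.7733, 1.2131)  len=0.8578
  (v27,v30,v31) [--+] → (0.7733, -0.7733, -1.2131)–(0.7733, -1.27747, -0.5191)  len=0.8578
  (v27,v31,v28) [-+-] → (0.7733, -1.27747, -0.5191)–(0.7733, -1.27747, -0.191504)  len=0.3276
  (v28,v31,v32) [-++] → (0.7733, -1.27747, -0.191504)–(0.7733, -1.27747, 0.5191)  len=0.7106
  (v28,v32,v29) [-+-] → (0.7733, -1.27747, 0.5191)–(0.7733, -1.0849, 0.784156)  len=0.3276
  (v29,v32,v33) [-+-] → (0.7733, -1.0849, 0.784156)–(0.7733, -0.7733, 1.2131)  len=0.5302
  (v30,v0,v1) [--+] → (0.7733, 0, -1.42871)–(0.7733, -0.517206, -1.3591)  len=0.5219
  (v30,v1,v31) [-++] → (0.7733, -0.517206, -1.3591)–(0.7733, -0.7733, -1.2131)  len=0.2948
  (v32,v3,v33) [++-] → (0.7733, -0.640076, 1.28906)–(0.7733, -0.7733, 1.2131)  len=0.1534
  (v33,v3,v4) [-++] → (0.7733, -0.640076, 1.28906)–(0.7733, -0.517206, 1.3591)  len=0.1414
  (v33,v4,v5) [-+-] → (0.7733, -0.517206, 1.3591)–(0.7733, 0, 1.42871)  len=0.5219

Chained into 1 loop(s):
  loop 1: 20 segments, perimeter = 8.7742
Total perimeter = 8.774

loops=1 perimeter=8.774


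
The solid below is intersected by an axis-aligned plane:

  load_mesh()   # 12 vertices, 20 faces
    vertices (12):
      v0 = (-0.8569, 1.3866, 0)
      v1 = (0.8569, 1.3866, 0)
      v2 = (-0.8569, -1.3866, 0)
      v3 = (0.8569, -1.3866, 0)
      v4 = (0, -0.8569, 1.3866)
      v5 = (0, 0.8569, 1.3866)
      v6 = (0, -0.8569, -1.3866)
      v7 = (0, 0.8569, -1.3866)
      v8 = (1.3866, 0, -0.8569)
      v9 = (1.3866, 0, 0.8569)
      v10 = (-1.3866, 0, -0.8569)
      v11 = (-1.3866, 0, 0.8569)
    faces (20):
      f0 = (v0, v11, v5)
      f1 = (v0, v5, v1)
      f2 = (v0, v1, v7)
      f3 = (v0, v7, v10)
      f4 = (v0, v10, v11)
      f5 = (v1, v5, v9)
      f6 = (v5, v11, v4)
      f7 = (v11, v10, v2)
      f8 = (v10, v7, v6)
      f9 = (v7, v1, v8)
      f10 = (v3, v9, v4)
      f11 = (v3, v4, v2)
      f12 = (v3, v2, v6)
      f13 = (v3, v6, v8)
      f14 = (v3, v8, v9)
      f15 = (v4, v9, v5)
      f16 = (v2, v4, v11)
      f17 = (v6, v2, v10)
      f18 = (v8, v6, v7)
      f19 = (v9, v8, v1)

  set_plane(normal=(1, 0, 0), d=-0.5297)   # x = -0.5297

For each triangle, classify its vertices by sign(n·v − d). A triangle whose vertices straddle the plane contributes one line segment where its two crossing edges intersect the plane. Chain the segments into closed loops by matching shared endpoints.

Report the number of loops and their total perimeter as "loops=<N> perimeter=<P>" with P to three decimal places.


loops=1 perimeter=8.089

Straddling triangles (10 of 20):
  (v0,v11,v5) [--+] → (-0.5297, 0.529553, 1.18425)–(-0.5297, 1.18434, 0.529461)  len=0.9260
  (v0,v5,v1) [-++] → (-0.5297, 1.18434, 0.529461)–(-0.5297, 1.3866, 0)  len=0.5668
  (v0,v1,v7) [-++] → (-0.5297, 1.3866, 0)–(-0.5297, 1.18434, -0.529461)  len=0.5668
  (v0,v7,v10) [-+-] → (-0.5297, 1.18434, -0.529461)–(-0.5297, 0.529553, -1.18425)  len=0.9260
  (v5,v11,v4) [+-+] → (-0.5297, 0.529553, 1.18425)–(-0.5297, -0.529553, 1.18425)  len=1.0591
  (v10,v7,v6) [-++] → (-0.5297, 0.529553, -1.18425)–(-0.5297, -0.529553, -1.18425)  len=1.0591
  (v3,v4,v2) [++-] → (-0.5297, -1.18434, 0.529461)–(-0.5297, -1.3866, 0)  len=0.5668
  (v3,v2,v6) [+-+] → (-0.5297, -1.3866, 0)–(-0.5297, -1.18434, -0.529461)  len=0.5668
  (v2,v4,v11) [-+-] → (-0.5297, -1.18434, 0.529461)–(-0.5297, -0.529553, 1.18425)  len=0.9260
  (v6,v2,v10) [+--] → (-0.5297, -1.18434, -0.529461)–(-0.5297, -0.529553, -1.18425)  len=0.9260

Chained into 1 loop(s):
  loop 1: 10 segments, perimeter = 8.0894
Total perimeter = 8.089


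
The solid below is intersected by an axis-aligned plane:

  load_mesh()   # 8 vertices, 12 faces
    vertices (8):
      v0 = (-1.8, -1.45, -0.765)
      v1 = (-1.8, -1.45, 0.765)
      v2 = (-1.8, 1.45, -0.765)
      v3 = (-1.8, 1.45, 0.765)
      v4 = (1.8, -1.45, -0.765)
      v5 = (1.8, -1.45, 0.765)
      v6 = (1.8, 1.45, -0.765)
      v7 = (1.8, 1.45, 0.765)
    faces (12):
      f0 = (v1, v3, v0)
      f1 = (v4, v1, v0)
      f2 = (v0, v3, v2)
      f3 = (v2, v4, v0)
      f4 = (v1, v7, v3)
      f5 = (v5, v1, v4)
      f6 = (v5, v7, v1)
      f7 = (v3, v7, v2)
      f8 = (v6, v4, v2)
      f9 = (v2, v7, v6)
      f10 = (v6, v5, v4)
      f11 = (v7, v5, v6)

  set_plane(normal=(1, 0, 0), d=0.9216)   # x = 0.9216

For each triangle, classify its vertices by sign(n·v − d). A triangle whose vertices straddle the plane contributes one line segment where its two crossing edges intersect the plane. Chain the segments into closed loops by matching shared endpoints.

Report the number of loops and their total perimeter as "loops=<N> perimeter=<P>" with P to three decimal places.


loops=1 perimeter=8.860

Straddling triangles (8 of 12):
  (v4,v1,v0) [+--] → (0.9216, -1.45, -0.39168)–(0.9216, -1.45, -0.765)  len=0.3733
  (v2,v4,v0) [-+-] → (0.9216, -0.7424, -0.765)–(0.9216, -1.45, -0.765)  len=0.7076
  (v1,v7,v3) [-+-] → (0.9216, 0.7424, 0.765)–(0.9216, 1.45, 0.765)  len=0.7076
  (v5,v1,v4) [+-+] → (0.9216, -1.45, 0.765)–(0.9216, -1.45, -0.39168)  len=1.1567
  (v5,v7,v1) [++-] → (0.9216, 0.7424, 0.765)–(0.9216, -1.45, 0.765)  len=2.1924
  (v3,v7,v2) [-+-] → (0.9216, 1.45, 0.765)–(0.9216, 1.45, 0.39168)  len=0.3733
  (v6,v4,v2) [++-] → (0.9216, -0.7424, -0.765)–(0.9216, 1.45, -0.765)  len=2.1924
  (v2,v7,v6) [-++] → (0.9216, 1.45, 0.39168)–(0.9216, 1.45, -0.765)  len=1.1567

Chained into 1 loop(s):
  loop 1: 8 segments, perimeter = 8.8600
Total perimeter = 8.860


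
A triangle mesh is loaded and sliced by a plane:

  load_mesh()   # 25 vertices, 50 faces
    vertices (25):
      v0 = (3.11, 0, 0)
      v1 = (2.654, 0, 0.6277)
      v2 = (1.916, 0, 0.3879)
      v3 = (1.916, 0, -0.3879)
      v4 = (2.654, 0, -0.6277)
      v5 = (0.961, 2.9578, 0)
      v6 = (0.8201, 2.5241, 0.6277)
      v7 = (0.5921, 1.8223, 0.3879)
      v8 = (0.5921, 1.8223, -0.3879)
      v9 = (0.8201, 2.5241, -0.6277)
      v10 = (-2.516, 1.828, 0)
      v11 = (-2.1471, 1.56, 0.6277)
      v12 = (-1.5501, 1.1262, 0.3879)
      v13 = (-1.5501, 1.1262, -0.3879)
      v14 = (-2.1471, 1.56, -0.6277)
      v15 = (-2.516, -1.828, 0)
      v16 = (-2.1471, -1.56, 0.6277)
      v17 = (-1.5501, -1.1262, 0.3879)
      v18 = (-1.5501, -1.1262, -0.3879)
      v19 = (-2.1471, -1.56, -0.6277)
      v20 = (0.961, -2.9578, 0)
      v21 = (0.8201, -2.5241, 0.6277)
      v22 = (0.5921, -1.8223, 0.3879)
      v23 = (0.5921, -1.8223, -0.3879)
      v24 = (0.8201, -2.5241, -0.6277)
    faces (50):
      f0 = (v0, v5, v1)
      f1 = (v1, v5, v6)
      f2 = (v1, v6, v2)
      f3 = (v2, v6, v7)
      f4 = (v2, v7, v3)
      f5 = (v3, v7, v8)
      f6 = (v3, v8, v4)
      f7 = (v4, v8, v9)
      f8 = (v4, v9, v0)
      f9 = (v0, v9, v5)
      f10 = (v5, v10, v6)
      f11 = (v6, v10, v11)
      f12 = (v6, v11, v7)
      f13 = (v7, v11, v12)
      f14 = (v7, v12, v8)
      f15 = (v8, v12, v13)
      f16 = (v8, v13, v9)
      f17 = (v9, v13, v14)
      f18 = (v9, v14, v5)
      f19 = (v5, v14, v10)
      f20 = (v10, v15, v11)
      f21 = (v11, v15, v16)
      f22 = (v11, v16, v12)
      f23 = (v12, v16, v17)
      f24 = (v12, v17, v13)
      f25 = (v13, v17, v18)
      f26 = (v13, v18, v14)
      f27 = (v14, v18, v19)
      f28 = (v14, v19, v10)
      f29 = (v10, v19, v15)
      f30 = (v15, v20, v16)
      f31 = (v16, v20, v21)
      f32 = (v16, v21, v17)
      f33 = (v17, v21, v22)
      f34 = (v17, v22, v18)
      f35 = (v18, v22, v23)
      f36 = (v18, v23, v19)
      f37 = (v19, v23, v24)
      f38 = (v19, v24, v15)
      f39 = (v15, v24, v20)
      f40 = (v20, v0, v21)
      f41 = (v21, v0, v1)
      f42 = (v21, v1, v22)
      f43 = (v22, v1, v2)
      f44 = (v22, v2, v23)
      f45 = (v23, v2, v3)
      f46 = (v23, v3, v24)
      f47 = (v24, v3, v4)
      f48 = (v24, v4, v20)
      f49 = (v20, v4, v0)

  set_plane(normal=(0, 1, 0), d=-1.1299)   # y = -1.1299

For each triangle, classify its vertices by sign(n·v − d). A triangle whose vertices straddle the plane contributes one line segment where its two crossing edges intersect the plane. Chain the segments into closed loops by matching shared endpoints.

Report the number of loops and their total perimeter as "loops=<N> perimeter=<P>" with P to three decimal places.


loops=2 perimeter=7.420

Straddling triangles (22 of 50):
  (v10,v15,v11) [+-+] → (-2.516, -1.1299, 0)–(-2.43999, -1.1299, 0.129338)  len=0.1500
  (v11,v15,v16) [+--] → (-2.43999, -1.1299, 0.129338)–(-2.1471, -1.1299, 0.6277)  len=0.5781
  (v11,v16,v12) [+-+] → (-2.1471, -1.1299, 0.6277)–(-2.05151, -1.1299, 0.589305)  len=0.1030
  (v12,v16,v17) [+-+] → (-2.05151, -1.1299, 0.589305)–(-1.55519, -1.1299, 0.389945)  len=0.5349
  (v14,v18,v19) [++-] → (-1.55519, -1.1299, -0.389945)–(-2.1471, -1.1299, -0.6277)  len=0.6379
  (v14,v19,v10) [+-+] → (-2.1471, -1.1299, -0.6277)–(-2.19393, -1.1299, -0.548015)  len=0.0924
  (v10,v19,v15) [+--] → (-2.19393, -1.1299, -0.548015)–(-2.516, -1.1299, 0)  len=0.6356
  (v16,v21,v17) [--+] → (-1.54383, -1.1299, 0.388535)–(-1.55519, -1.1299, 0.389945)  len=0.0115
  (v17,v21,v22) [+--] → (-1.54383, -1.1299, 0.388535)–(-1.53871, -1.1299, 0.3879)  len=0.0052
  (v17,v22,v18) [+-+] → (-1.53871, -1.1299, 0.3879)–(-1.53871, -1.1299, -0.383776)  len=0.7717
  (v18,v22,v23) [+--] → (-1.53871, -1.1299, -0.383776)–(-1.53871, -1.1299, -0.3879)  len=0.0041
  (v18,v23,v19) [+--] → (-1.53871, -1.1299, -0.3879)–(-1.55519, -1.1299, -0.389945)  len=0.0166
  (v20,v0,v21) [-+-] → (2.28907, -1.1299, 0)–(2.08494, -1.1299, 0.280987)  len=0.3473
  (v21,v0,v1) [-++] → (2.08494, -1.1299, 0.280987)–(1.83306, -1.1299, 0.6277)  len=0.4285
  (v21,v1,v22) [-+-] → (1.83306, -1.1299, 0.6277)–(1.37554, -1.1299, 0.479014)  len=0.4811
  (v22,v1,v2) [-++] → (1.37554, -1.1299, 0.479014)–(1.09513, -1.1299, 0.3879)  len=0.2948
  (v22,v2,v23) [-+-] → (1.09513, -1.1299, 0.3879)–(1.09513, -1.1299, -0.0931275)  len=0.4810
  (v23,v2,v3) [-++] → (1.09513, -1.1299, -0.0931275)–(1.09513, -1.1299, -0.3879)  len=0.2948
  (v23,v3,v24) [-+-] → (1.09513, -1.1299, -0.3879)–(1.42543, -1.1299, -0.495245)  len=0.3473
  (v24,v3,v4) [-++] → (1.42543, -1.1299, -0.495245)–(1.83306, -1.1299, -0.6277)  len=0.4286
  (v24,v4,v20) [-+-] → (1.83306, -1.1299, -0.6277)–(2.00726, -1.1299, -0.387914)  len=0.2964
  (v20,v4,v0) [-++] → (2.00726, -1.1299, -0.387914)–(2.28907, -1.1299, 0)  len=0.4795

Chained into 2 loop(s):
  loop 1: 12 segments, perimeter = 3.5409
  loop 2: 10 segments, perimeter = 3.8793
Total perimeter = 7.420


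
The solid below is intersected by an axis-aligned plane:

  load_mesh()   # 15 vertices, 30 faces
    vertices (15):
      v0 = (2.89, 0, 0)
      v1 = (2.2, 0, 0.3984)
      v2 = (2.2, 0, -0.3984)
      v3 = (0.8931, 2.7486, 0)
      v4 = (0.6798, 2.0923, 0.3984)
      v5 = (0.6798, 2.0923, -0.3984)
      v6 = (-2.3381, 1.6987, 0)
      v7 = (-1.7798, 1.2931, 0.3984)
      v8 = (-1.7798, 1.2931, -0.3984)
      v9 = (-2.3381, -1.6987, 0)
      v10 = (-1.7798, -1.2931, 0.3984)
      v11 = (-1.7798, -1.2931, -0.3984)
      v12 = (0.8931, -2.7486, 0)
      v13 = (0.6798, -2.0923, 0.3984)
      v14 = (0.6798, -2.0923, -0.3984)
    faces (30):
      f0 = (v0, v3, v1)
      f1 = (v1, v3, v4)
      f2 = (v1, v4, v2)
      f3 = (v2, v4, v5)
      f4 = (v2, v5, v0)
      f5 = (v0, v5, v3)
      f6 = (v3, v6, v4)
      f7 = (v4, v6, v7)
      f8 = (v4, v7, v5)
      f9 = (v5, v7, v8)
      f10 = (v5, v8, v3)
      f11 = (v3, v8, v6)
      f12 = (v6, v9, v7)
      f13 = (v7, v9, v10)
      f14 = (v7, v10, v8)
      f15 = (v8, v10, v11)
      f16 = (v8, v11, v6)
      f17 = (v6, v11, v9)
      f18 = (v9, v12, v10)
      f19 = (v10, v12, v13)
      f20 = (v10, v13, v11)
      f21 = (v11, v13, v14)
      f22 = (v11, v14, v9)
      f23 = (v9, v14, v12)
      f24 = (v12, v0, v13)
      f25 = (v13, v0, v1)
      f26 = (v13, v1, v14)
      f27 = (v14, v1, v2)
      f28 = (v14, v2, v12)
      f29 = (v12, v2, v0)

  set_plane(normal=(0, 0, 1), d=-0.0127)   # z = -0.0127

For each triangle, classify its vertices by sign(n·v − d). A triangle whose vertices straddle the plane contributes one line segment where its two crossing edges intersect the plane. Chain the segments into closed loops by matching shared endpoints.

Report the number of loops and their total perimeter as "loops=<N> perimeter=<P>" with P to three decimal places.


Straddling triangles (20 of 30):
  (v1,v4,v2) [++-] → (1.46413, 1.0128, -0.0127)–(2.2, 0, -0.0127)  len=1.2519
  (v2,v4,v5) [-+-] → (1.46413, 1.0128, -0.0127)–(0.6798, 2.0923, -0.0127)  len=1.3344
  (v2,v5,v0) [--+] → (2.81954, 0.0666973, -0.0127)–(2.868, 0, -0.0127)  len=0.0824
  (v0,v5,v3) [+-+] → (2.81954, 0.0666973, -0.0127)–(0.886301, 2.72768, -0.0127)  len=3.2891
  (v4,v7,v5) [++-] → (-0.510797, 1.70544, -0.0127)–(0.6798, 2.0923, -0.0127)  len=1.2519
  (v5,v7,v8) [-+-] → (-0.510797, 1.70544, -0.0127)–(-1.7798, 1.2931, -0.0127)  len=1.3343
  (v5,v8,v3) [--+] → (0.807895, 2.7022, -0.0127)–(0.886301, 2.72768, -0.0127)  len=0.0824
  (v3,v8,v6) [+-+] → (0.807895, 2.7022, -0.0127)–(-2.3203, 1.68577, -0.0127)  len=3.2892
  (v7,v10,v8) [++-] → (-1.7798, 0.0412208, -0.0127)–(-1.7798, 1.2931, -0.0127)  len=1.2519
  (v8,v10,v11) [-+-] → (-1.7798, 0.0412208, -0.0127)–(-1.7798, -1.2931, -0.0127)  len=1.3343
  (v8,v11,v6) [--+] → (-2.3203, 1.60333, -0.0127)–(-2.3203, 1.68577, -0.0127)  len=0.0824
  (v6,v11,v9) [+-+] → (-2.3203, 1.60333, -0.0127)–(-2.3203, -1.68577, -0.0127)  len=3.2891
  (v10,v13,v11) [++-] → (-0.589203, -1.67996, -0.0127)–(-1.7798, -1.2931, -0.0127)  len=1.2519
  (v11,v13,v14) [-+-] → (-0.589203, -1.67996, -0.0127)–(0.6798, -2.0923, -0.0127)  len=1.3343
  (v11,v14,v9) [--+] → (-2.2419, -1.71125, -0.0127)–(-2.3203, -1.68577, -0.0127)  len=0.0824
  (v9,v14,v12) [+-+] → (-2.2419, -1.71125, -0.0127)–(0.886301, -2.72768, -0.0127)  len=3.2892
  (v13,v1,v14) [++-] → (1.41567, -1.0795, -0.0127)–(0.6798, -2.0923, -0.0127)  len=1.2519
  (v14,v1,v2) [-+-] → (1.41567, -1.0795, -0.0127)–(2.2, 0, -0.0127)  len=1.3344
  (v14,v2,v12) [--+] → (0.934761, -2.66098, -0.0127)–(0.886301, -2.72768, -0.0127)  len=0.0824
  (v12,v2,v0) [+-+] → (0.934761, -2.66098, -0.0127)–(2.868, 0, -0.0127)  len=3.2891

Chained into 2 loop(s):
  loop 1: 10 segments, perimeter = 12.9311
  loop 2: 10 segments, perimeter = 16.8579
Total perimeter = 29.789

loops=2 perimeter=29.789


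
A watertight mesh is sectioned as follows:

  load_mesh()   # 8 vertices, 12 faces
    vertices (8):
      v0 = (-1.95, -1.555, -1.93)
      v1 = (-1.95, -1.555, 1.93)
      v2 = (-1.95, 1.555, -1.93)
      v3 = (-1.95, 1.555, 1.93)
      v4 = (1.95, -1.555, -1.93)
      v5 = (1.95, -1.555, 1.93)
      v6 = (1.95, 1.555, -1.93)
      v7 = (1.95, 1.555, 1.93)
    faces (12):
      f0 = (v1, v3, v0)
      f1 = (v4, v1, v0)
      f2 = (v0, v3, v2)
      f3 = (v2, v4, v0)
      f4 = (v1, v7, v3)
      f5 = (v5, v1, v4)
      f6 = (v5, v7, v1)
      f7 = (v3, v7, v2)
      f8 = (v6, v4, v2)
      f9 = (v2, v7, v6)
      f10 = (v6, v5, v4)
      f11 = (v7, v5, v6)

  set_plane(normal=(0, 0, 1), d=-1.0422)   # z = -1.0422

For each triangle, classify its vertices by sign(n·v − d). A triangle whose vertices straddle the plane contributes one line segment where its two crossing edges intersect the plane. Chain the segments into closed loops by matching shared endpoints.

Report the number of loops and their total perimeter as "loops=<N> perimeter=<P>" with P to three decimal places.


loops=1 perimeter=14.020

Straddling triangles (8 of 12):
  (v1,v3,v0) [++-] → (-1.95, -0.8397, -1.0422)–(-1.95, -1.555, -1.0422)  len=0.7153
  (v4,v1,v0) [-+-] → (1.053, -1.555, -1.0422)–(-1.95, -1.555, -1.0422)  len=3.0030
  (v0,v3,v2) [-+-] → (-1.95, -0.8397, -1.0422)–(-1.95, 1.555, -1.0422)  len=2.3947
  (v5,v1,v4) [++-] → (1.053, -1.555, -1.0422)–(1.95, -1.555, -1.0422)  len=0.8970
  (v3,v7,v2) [++-] → (-1.053, 1.555, -1.0422)–(-1.95, 1.555, -1.0422)  len=0.8970
  (v2,v7,v6) [-+-] → (-1.053, 1.555, -1.0422)–(1.95, 1.555, -1.0422)  len=3.0030
  (v6,v5,v4) [-+-] → (1.95, 0.8397, -1.0422)–(1.95, -1.555, -1.0422)  len=2.3947
  (v7,v5,v6) [++-] → (1.95, 0.8397, -1.0422)–(1.95, 1.555, -1.0422)  len=0.7153

Chained into 1 loop(s):
  loop 1: 8 segments, perimeter = 14.0200
Total perimeter = 14.020


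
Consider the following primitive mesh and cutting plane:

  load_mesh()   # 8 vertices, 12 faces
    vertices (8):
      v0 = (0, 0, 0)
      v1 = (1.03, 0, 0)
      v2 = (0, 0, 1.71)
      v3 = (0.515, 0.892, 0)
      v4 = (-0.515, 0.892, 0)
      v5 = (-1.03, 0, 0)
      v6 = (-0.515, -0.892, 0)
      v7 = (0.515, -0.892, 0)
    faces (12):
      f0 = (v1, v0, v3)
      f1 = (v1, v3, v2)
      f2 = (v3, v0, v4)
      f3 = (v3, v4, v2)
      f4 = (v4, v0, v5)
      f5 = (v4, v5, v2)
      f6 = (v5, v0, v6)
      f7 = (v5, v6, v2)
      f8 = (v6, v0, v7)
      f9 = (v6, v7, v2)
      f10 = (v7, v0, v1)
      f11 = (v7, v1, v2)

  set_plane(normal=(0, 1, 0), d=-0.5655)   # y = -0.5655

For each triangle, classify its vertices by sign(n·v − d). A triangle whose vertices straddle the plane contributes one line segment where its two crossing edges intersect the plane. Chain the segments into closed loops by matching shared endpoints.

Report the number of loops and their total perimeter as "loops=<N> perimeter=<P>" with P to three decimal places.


loops=1 perimeter=3.521

Straddling triangles (6 of 12):
  (v5,v0,v6) [++-] → (-0.326494, -0.5655, 0)–(-0.703506, -0.5655, 0)  len=0.3770
  (v5,v6,v2) [+-+] → (-0.703506, -0.5655, 0)–(-0.326494, -0.5655, 0.625914)  len=0.7307
  (v6,v0,v7) [-+-] → (-0.326494, -0.5655, 0)–(0.326494, -0.5655, 0)  len=0.6530
  (v6,v7,v2) [--+] → (0.326494, -0.5655, 0.625914)–(-0.326494, -0.5655, 0.625914)  len=0.6530
  (v7,v0,v1) [-++] → (0.326494, -0.5655, 0)–(0.703506, -0.5655, 0)  len=0.3770
  (v7,v1,v2) [-++] → (0.703506, -0.5655, 0)–(0.326494, -0.5655, 0.625914)  len=0.7307

Chained into 1 loop(s):
  loop 1: 6 segments, perimeter = 3.5214
Total perimeter = 3.521


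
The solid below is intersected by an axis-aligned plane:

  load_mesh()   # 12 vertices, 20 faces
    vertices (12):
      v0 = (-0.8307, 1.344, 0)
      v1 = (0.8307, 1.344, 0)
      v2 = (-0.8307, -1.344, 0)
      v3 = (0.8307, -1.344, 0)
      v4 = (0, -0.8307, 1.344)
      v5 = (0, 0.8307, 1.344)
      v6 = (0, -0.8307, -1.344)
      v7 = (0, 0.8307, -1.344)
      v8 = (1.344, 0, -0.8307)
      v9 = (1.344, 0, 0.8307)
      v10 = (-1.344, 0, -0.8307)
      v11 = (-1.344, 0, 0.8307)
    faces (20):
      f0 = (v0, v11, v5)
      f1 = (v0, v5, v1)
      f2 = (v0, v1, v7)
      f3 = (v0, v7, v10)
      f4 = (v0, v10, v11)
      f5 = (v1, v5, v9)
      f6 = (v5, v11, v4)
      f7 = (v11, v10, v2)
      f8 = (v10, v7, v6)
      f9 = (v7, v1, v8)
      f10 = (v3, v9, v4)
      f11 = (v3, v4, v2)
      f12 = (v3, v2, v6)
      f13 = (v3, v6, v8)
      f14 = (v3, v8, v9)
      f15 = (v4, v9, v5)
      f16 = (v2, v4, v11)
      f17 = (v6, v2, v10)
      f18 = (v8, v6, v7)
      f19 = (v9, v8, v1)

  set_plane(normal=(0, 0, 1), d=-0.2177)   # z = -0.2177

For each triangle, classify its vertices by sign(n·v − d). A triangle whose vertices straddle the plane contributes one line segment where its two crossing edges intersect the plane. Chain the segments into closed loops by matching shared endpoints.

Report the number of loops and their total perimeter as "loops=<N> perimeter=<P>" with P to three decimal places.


Straddling triangles (10 of 20):
  (v0,v1,v7) [++-] → (0.696144, 1.26086, -0.2177)–(-0.696144, 1.26086, -0.2177)  len=1.3923
  (v0,v7,v10) [+--] → (-0.696144, 1.26086, -0.2177)–(-0.96522, 0.99178, -0.2177)  len=0.3805
  (v0,v10,v11) [+-+] → (-0.96522, 0.99178, -0.2177)–(-1.344, 0, -0.2177)  len=1.0617
  (v11,v10,v2) [+-+] → (-1.344, 0, -0.2177)–(-0.96522, -0.99178, -0.2177)  len=1.0617
  (v7,v1,v8) [-+-] → (0.696144, 1.26086, -0.2177)–(0.96522, 0.99178, -0.2177)  len=0.3805
  (v3,v2,v6) [++-] → (-0.696144, -1.26086, -0.2177)–(0.696144, -1.26086, -0.2177)  len=1.3923
  (v3,v6,v8) [+--] → (0.696144, -1.26086, -0.2177)–(0.96522, -0.99178, -0.2177)  len=0.3805
  (v3,v8,v9) [+-+] → (0.96522, -0.99178, -0.2177)–(1.344, 0, -0.2177)  len=1.0617
  (v6,v2,v10) [-+-] → (-0.696144, -1.26086, -0.2177)–(-0.96522, -0.99178, -0.2177)  len=0.3805
  (v9,v8,v1) [+-+] → (1.344, 0, -0.2177)–(0.96522, 0.99178, -0.2177)  len=1.0617

Chained into 1 loop(s):
  loop 1: 10 segments, perimeter = 8.5533
Total perimeter = 8.553

loops=1 perimeter=8.553


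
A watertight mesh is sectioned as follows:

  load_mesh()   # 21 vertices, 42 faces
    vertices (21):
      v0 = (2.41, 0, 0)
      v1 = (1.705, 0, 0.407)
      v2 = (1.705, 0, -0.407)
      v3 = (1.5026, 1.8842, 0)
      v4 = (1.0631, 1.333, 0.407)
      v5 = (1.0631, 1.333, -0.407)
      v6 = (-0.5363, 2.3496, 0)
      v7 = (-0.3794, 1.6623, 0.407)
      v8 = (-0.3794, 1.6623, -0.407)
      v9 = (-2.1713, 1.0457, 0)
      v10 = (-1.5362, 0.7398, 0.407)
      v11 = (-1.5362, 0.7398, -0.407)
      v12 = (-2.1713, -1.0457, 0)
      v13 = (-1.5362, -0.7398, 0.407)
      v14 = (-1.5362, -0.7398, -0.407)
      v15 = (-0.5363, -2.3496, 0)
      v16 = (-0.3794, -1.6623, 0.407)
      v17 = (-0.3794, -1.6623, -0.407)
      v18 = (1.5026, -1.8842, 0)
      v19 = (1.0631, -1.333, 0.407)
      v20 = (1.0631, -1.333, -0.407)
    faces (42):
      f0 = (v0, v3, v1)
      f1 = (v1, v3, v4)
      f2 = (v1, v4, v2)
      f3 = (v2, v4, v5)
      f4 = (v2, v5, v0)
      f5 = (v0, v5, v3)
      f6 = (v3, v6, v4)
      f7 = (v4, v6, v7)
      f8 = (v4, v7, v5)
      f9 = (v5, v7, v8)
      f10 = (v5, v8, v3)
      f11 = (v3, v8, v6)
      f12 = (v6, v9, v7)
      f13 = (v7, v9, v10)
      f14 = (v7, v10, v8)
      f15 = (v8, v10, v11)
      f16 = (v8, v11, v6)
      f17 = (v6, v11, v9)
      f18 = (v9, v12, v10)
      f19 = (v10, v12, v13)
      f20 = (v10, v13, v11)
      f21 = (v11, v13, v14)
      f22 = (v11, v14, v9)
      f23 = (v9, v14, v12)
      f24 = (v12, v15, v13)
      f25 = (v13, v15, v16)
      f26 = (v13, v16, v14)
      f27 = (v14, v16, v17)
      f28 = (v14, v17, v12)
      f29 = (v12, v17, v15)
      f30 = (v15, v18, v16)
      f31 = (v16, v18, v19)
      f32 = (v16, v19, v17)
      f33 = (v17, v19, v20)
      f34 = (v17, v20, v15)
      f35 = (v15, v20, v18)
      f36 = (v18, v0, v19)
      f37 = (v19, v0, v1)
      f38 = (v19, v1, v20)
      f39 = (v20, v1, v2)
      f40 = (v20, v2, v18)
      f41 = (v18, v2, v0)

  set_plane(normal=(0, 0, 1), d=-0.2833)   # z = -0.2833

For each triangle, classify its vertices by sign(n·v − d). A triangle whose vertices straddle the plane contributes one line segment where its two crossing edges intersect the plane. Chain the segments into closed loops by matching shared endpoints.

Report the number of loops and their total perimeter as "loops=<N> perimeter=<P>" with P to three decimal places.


Straddling triangles (28 of 42):
  (v1,v4,v2) [++-] → (1.60745, 0.20257, -0.2833)–(1.705, 0, -0.2833)  len=0.2248
  (v2,v4,v5) [-+-] → (1.60745, 0.20257, -0.2833)–(1.0631, 1.333, -0.2833)  len=1.2547
  (v2,v5,v0) [--+] → (1.47246, 0.92786, -0.2833)–(1.91927, 0, -0.2833)  len=1.0298
  (v0,v5,v3) [+-+] → (1.47246, 0.92786, -0.2833)–(1.19668, 1.50053, -0.2833)  len=0.6356
  (v4,v7,v5) [++-] → (0.84389, 1.38304, -0.2833)–(1.0631, 1.333, -0.2833)  len=0.2248
  (v5,v7,v8) [-+-] → (0.84389, 1.38304, -0.2833)–(-0.3794, 1.6623, -0.2833)  len=1.2548
  (v5,v8,v3) [--+] → (0.192599, 1.72974, -0.2833)–(1.19668, 1.50053, -0.2833)  len=1.0299
  (v3,v8,v6) [+-+] → (0.192599, 1.72974, -0.2833)–(-0.427087, 1.87119, -0.2833)  len=0.6356
  (v7,v10,v8) [++-] → (-0.555194, 1.52211, -0.2833)–(-0.3794, 1.6623, -0.2833)  len=0.2248
  (v8,v10,v11) [-+-] → (-0.555194, 1.52211, -0.2833)–(-1.5362, 0.7398, -0.2833)  len=1.2547
  (v8,v11,v6) [--+] → (-1.2323, 1.22907, -0.2833)–(-0.427087, 1.87119, -0.2833)  len=1.0299
  (v6,v11,v9) [+-+] → (-1.2323, 1.22907, -0.2833)–(-1.72923, 0.832773, -0.2833)  len=0.6356
  (v10,v13,v11) [++-] → (-1.5362, 0.514952, -0.2833)–(-1.5362, 0.7398, -0.2833)  len=0.2248
  (v11,v13,v14) [-+-] → (-1.5362, 0.514952, -0.2833)–(-1.5362, -0.7398, -0.2833)  len=1.2548
  (v11,v14,v9) [--+] → (-1.72923, -0.197131, -0.2833)–(-1.72923, 0.832773, -0.2833)  len=1.0299
  (v9,v14,v12) [+-+] → (-1.72923, -0.197131, -0.2833)–(-1.72923, -0.832773, -0.2833)  len=0.6356
  (v13,v16,v14) [++-] → (-1.36041, -0.879988, -0.2833)–(-1.5362, -0.7398, -0.2833)  len=0.2248
  (v14,v16,v17) [-+-] → (-1.36041, -0.879988, -0.2833)–(-0.3794, -1.6623, -0.2833)  len=1.2547
  (v14,v17,v12) [--+] → (-0.924014, -1.4749, -0.2833)–(-1.72923, -0.832773, -0.2833)  len=1.0299
  (v12,v17,v15) [+-+] → (-0.924014, -1.4749, -0.2833)–(-0.427087, -1.87119, -0.2833)  len=0.6356
  (v16,v19,v17) [++-] → (-0.16019, -1.61226, -0.2833)–(-0.3794, -1.6623, -0.2833)  len=0.2248
  (v17,v19,v20) [-+-] → (-0.16019, -1.61226, -0.2833)–(1.0631, -1.333, -0.2833)  len=1.2548
  (v17,v20,v15) [--+] → (0.576992, -1.64198, -0.2833)–(-0.427087, -1.87119, -0.2833)  len=1.0299
  (v15,v20,v18) [+-+] → (0.576992, -1.64198, -0.2833)–(1.19668, -1.50053, -0.2833)  len=0.6356
  (v19,v1,v20) [++-] → (1.16065, -1.13043, -0.2833)–(1.0631, -1.333, -0.2833)  len=0.2248
  (v20,v1,v2) [-+-] → (1.16065, -1.13043, -0.2833)–(1.705, 0, -0.2833)  len=1.2547
  (v20,v2,v18) [--+] → (1.64348, -0.572667, -0.2833)–(1.19668, -1.50053, -0.2833)  len=1.0298
  (v18,v2,v0) [+-+] → (1.64348, -0.572667, -0.2833)–(1.91927, 0, -0.2833)  len=0.6356

Chained into 2 loop(s):
  loop 1: 14 segments, perimeter = 10.3570
  loop 2: 14 segments, perimeter = 11.6585
Total perimeter = 22.016

loops=2 perimeter=22.016


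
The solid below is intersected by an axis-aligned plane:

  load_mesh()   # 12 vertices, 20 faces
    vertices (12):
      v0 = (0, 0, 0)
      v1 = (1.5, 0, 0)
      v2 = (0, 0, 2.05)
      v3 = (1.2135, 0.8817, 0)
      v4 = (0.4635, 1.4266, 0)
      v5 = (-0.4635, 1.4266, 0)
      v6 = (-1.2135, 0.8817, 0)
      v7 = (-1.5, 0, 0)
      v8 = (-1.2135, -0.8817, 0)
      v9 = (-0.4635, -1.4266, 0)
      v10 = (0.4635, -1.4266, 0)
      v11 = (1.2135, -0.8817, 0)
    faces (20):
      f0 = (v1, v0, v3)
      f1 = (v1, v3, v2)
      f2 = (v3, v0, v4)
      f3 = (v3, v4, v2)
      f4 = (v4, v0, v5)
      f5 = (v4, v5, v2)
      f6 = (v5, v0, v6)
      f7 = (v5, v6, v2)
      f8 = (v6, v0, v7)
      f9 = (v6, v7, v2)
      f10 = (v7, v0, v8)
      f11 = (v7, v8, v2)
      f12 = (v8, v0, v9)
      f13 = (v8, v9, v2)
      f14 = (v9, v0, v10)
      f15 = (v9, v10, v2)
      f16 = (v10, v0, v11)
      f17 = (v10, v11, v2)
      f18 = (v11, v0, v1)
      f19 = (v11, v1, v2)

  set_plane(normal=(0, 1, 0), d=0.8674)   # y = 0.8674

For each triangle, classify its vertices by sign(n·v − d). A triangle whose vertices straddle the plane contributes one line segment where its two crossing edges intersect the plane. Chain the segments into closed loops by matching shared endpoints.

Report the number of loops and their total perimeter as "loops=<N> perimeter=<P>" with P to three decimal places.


loops=1 perimeter=5.470

Straddling triangles (10 of 20):
  (v1,v0,v3) [--+] → (1.19382, 0.8674, 0)–(1.21815, 0.8674, 0)  len=0.0243
  (v1,v3,v2) [-+-] → (1.21815, 0.8674, 0)–(1.19382, 0.8674, 0.0332483)  len=0.0412
  (v3,v0,v4) [+-+] → (1.19382, 0.8674, 0)–(0.281817, 0.8674, 0)  len=0.9120
  (v3,v4,v2) [++-] → (0.281817, 0.8674, 0.803561)–(1.19382, 0.8674, 0.0332483)  len=1.1938
  (v4,v0,v5) [+-+] → (0.281817, 0.8674, 0)–(-0.281817, 0.8674, 0)  len=0.5636
  (v4,v5,v2) [++-] → (-0.281817, 0.8674, 0.803561)–(0.281817, 0.8674, 0.803561)  len=0.5636
  (v5,v0,v6) [+-+] → (-0.281817, 0.8674, 0)–(-1.19382, 0.8674, 0)  len=0.9120
  (v5,v6,v2) [++-] → (-1.19382, 0.8674, 0.0332483)–(-0.281817, 0.8674, 0.803561)  len=1.1938
  (v6,v0,v7) [+--] → (-1.19382, 0.8674, 0)–(-1.21815, 0.8674, 0)  len=0.0243
  (v6,v7,v2) [+--] → (-1.21815, 0.8674, 0)–(-1.19382, 0.8674, 0.0332483)  len=0.0412

Chained into 1 loop(s):
  loop 1: 10 segments, perimeter = 5.4699
Total perimeter = 5.470


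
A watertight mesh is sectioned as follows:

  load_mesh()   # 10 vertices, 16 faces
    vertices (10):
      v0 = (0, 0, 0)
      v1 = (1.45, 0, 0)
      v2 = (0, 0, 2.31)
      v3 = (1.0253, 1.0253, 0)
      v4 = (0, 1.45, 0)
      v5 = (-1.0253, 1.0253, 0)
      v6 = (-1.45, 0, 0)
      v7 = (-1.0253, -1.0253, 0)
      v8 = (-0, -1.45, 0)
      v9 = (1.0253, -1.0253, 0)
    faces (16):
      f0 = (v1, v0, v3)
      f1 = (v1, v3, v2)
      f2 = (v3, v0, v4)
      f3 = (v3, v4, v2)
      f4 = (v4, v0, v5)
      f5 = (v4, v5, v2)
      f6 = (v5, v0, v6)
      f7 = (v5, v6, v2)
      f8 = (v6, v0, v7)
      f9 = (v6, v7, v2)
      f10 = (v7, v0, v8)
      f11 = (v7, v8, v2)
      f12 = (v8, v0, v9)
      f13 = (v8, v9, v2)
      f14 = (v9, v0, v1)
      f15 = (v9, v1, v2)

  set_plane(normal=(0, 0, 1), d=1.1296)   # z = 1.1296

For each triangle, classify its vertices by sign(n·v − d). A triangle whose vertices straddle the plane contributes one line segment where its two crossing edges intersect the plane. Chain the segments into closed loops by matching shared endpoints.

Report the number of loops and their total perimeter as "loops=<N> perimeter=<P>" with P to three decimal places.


loops=1 perimeter=4.537

Straddling triangles (8 of 16):
  (v1,v3,v2) [--+] → (0.523924, 0.523924, 1.1296)–(0.740944, 0, 1.1296)  len=0.5671
  (v3,v4,v2) [--+] → (0, 0.740944, 1.1296)–(0.523924, 0.523924, 1.1296)  len=0.5671
  (v4,v5,v2) [--+] → (-0.523924, 0.523924, 1.1296)–(0, 0.740944, 1.1296)  len=0.5671
  (v5,v6,v2) [--+] → (-0.740944, 0, 1.1296)–(-0.523924, 0.523924, 1.1296)  len=0.5671
  (v6,v7,v2) [--+] → (-0.523924, -0.523924, 1.1296)–(-0.740944, 0, 1.1296)  len=0.5671
  (v7,v8,v2) [--+] → (0, -0.740944, 1.1296)–(-0.523924, -0.523924, 1.1296)  len=0.5671
  (v8,v9,v2) [--+] → (0.523924, -0.523924, 1.1296)–(0, -0.740944, 1.1296)  len=0.5671
  (v9,v1,v2) [--+] → (0.740944, 0, 1.1296)–(0.523924, -0.523924, 1.1296)  len=0.5671

Chained into 1 loop(s):
  loop 1: 8 segments, perimeter = 4.5367
Total perimeter = 4.537


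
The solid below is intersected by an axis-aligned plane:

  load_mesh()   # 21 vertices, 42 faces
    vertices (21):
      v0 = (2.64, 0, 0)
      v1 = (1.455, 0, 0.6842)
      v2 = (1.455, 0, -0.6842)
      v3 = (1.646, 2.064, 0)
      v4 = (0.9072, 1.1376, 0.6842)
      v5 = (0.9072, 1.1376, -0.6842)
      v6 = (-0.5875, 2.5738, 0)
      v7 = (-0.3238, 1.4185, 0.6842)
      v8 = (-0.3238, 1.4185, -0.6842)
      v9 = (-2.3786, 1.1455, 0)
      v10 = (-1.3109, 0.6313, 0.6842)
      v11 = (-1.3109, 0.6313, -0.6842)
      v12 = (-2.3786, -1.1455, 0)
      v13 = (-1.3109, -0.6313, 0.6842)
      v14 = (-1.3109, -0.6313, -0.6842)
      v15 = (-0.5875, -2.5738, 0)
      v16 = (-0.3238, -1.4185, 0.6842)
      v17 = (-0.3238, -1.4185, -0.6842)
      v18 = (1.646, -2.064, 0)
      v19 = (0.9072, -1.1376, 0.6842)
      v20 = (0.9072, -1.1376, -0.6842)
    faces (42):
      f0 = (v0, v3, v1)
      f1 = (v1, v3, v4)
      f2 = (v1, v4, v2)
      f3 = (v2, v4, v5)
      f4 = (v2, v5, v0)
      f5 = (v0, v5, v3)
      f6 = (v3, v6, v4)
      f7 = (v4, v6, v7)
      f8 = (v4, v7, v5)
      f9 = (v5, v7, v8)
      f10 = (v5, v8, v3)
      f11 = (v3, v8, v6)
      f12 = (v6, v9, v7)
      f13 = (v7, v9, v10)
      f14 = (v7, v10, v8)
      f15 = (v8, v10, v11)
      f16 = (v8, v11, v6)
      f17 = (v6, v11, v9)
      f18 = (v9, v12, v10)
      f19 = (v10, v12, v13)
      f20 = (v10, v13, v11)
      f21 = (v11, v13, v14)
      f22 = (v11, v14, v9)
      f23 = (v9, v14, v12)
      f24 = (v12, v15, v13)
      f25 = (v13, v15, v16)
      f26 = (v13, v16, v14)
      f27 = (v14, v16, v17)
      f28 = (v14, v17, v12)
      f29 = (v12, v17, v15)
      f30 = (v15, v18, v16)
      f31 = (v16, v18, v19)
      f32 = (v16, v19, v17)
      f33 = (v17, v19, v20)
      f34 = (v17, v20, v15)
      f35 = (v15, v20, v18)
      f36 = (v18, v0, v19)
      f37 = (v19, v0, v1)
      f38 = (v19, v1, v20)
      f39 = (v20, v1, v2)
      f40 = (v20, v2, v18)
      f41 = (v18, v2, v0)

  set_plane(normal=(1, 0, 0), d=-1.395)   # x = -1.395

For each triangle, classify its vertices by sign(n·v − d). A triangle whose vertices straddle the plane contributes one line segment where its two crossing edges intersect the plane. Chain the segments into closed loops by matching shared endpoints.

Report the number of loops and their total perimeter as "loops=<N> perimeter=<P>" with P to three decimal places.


loops=1 perimeter=8.316

Straddling triangles (10 of 42):
  (v6,v9,v7) [+-+] → (-1.395, 1.92986, 0)–(-1.395, 1.27618, 0.327516)  len=0.7311
  (v7,v9,v10) [+-+] → (-1.395, 1.27618, 0.327516)–(-1.395, 0.671802, 0.630307)  len=0.6760
  (v6,v11,v9) [++-] → (-1.395, 0.671802, -0.630307)–(-1.395, 1.92986, 0)  len=1.4071
  (v9,v12,v10) [--+] → (-1.395, 0.491346, 0.630307)–(-1.395, 0.671802, 0.630307)  len=0.1805
  (v10,v12,v13) [+-+] → (-1.395, 0.491346, 0.630307)–(-1.395, -0.671802, 0.630307)  len=1.1631
  (v11,v14,v9) [++-] → (-1.395, -0.491346, -0.630307)–(-1.395, 0.671802, -0.630307)  len=1.1631
  (v9,v14,v12) [-+-] → (-1.395, -0.491346, -0.630307)–(-1.395, -0.671802, -0.630307)  len=0.1805
  (v12,v15,v13) [-++] → (-1.395, -1.92986, 0)–(-1.395, -0.671802, 0.630307)  len=1.4071
  (v14,v17,v12) [++-] → (-1.395, -1.27618, -0.327516)–(-1.395, -0.671802, -0.630307)  len=0.6760
  (v12,v17,v15) [-++] → (-1.395, -1.27618, -0.327516)–(-1.395, -1.92986, 0)  len=0.7311

Chained into 1 loop(s):
  loop 1: 10 segments, perimeter = 8.3157
Total perimeter = 8.316


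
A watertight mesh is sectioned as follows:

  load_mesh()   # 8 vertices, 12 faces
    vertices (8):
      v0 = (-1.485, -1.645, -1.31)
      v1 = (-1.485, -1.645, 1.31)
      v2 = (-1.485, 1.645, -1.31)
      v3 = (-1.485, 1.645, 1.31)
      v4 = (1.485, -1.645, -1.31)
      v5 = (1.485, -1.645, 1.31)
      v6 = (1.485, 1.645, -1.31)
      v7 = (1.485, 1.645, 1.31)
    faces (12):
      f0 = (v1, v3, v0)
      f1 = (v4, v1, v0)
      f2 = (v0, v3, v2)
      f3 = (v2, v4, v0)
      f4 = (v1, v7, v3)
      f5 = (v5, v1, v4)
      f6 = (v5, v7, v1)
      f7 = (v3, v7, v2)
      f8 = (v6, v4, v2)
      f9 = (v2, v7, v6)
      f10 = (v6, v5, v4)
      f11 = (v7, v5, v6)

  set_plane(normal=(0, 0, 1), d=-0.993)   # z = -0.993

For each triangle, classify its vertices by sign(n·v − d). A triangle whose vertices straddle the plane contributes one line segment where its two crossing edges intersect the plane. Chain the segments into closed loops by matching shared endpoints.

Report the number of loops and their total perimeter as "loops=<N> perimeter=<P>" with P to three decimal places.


Straddling triangles (8 of 12):
  (v1,v3,v0) [++-] → (-1.485, -1.24694, -0.993)–(-1.485, -1.645, -0.993)  len=0.3981
  (v4,v1,v0) [-+-] → (1.12565, -1.645, -0.993)–(-1.485, -1.645, -0.993)  len=2.6107
  (v0,v3,v2) [-+-] → (-1.485, -1.24694, -0.993)–(-1.485, 1.645, -0.993)  len=2.8919
  (v5,v1,v4) [++-] → (1.12565, -1.645, -0.993)–(1.485, -1.645, -0.993)  len=0.3593
  (v3,v7,v2) [++-] → (-1.12565, 1.645, -0.993)–(-1.485, 1.645, -0.993)  len=0.3593
  (v2,v7,v6) [-+-] → (-1.12565, 1.645, -0.993)–(1.485, 1.645, -0.993)  len=2.6107
  (v6,v5,v4) [-+-] → (1.485, 1.24694, -0.993)–(1.485, -1.645, -0.993)  len=2.8919
  (v7,v5,v6) [++-] → (1.485, 1.24694, -0.993)–(1.485, 1.645, -0.993)  len=0.3981

Chained into 1 loop(s):
  loop 1: 8 segments, perimeter = 12.5200
Total perimeter = 12.520

loops=1 perimeter=12.520


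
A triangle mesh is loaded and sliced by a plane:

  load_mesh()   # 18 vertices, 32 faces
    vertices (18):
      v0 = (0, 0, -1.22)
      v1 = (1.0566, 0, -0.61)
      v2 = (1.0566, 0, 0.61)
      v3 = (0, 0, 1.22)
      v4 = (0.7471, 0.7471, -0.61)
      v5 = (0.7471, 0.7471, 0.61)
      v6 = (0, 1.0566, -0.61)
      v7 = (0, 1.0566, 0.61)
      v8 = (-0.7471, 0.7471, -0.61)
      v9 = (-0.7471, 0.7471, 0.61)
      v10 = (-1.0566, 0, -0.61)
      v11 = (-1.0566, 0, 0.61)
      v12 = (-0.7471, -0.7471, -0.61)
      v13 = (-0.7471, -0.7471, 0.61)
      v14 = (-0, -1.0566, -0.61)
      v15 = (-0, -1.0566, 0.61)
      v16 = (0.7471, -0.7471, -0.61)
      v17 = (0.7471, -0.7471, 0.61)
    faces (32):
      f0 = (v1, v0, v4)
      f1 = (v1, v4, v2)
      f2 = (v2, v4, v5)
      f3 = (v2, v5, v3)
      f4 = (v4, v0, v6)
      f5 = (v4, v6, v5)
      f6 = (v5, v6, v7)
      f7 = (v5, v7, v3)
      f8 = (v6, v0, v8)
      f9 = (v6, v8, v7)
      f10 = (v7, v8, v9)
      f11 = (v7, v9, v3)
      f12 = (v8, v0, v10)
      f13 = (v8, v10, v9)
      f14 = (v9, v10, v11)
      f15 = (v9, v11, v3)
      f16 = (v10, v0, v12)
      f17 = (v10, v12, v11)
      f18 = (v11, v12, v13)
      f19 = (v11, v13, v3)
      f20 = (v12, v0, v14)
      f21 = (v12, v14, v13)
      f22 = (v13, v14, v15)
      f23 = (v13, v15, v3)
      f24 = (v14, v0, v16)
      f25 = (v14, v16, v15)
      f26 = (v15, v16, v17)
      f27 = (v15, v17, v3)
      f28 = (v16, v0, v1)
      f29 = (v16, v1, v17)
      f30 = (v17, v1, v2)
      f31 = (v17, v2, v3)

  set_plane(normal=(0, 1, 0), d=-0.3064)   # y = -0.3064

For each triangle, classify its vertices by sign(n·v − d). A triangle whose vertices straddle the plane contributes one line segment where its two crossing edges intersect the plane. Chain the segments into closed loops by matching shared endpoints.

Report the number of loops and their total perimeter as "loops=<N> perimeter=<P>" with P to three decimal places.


Straddling triangles (12 of 32):
  (v10,v0,v12) [++-] → (-0.3064, -0.3064, -0.969827)–(-0.929668, -0.3064, -0.61)  len=0.7197
  (v10,v12,v11) [+-+] → (-0.929668, -0.3064, -0.61)–(-0.929668, -0.3064, 0.109655)  len=0.7197
  (v11,v12,v13) [+--] → (-0.929668, -0.3064, 0.109655)–(-0.929668, -0.3064, 0.61)  len=0.5003
  (v11,v13,v3) [+-+] → (-0.929668, -0.3064, 0.61)–(-0.3064, -0.3064, 0.969827)  len=0.7197
  (v12,v0,v14) [-+-] → (-0.3064, -0.3064, -0.969827)–(0, -0.3064, -1.04311)  len=0.3150
  (v13,v15,v3) [--+] → (0, -0.3064, 1.04311)–(-0.3064, -0.3064, 0.969827)  len=0.3150
  (v14,v0,v16) [-+-] → (0, -0.3064, -1.04311)–(0.3064, -0.3064, -0.969827)  len=0.3150
  (v15,v17,v3) [--+] → (0.3064, -0.3064, 0.969827)–(0, -0.3064, 1.04311)  len=0.3150
  (v16,v0,v1) [-++] → (0.3064, -0.3064, -0.969827)–(0.929668, -0.3064, -0.61)  len=0.7197
  (v16,v1,v17) [-+-] → (0.929668, -0.3064, -0.61)–(0.929668, -0.3064, -0.109655)  len=0.5003
  (v17,v1,v2) [-++] → (0.929668, -0.3064, -0.109655)–(0.929668, -0.3064, 0.61)  len=0.7197
  (v17,v2,v3) [-++] → (0.929668, -0.3064, 0.61)–(0.3064, -0.3064, 0.969827)  len=0.7197

Chained into 1 loop(s):
  loop 1: 12 segments, perimeter = 6.5789
Total perimeter = 6.579

loops=1 perimeter=6.579
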